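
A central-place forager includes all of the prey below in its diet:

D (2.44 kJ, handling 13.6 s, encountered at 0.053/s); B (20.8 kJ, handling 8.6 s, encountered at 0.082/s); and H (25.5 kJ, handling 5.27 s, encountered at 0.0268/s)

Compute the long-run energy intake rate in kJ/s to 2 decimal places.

0.98 kJ/s

R = (0.053×2.44 + 0.082×20.8 + 0.0268×25.5) / (1 + 0.053×13.6 + 0.082×8.6 + 0.0268×5.27) = 2.518/2.567 = 0.9809 kJ/s.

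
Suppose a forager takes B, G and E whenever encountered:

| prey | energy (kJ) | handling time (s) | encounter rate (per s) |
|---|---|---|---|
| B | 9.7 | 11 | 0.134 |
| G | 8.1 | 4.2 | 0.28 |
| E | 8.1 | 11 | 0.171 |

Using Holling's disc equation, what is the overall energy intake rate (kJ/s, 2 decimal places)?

0.90 kJ/s

Energy encountered per unit search time: 0.134×9.7 + 0.28×8.1 + 0.171×8.1 = 4.953 kJ/s.
Handling time per unit search time: 0.134×11 + 0.28×4.2 + 0.171×11 = 4.531.
Rate = 4.953/(1 + 4.531) = 0.8955 kJ/s.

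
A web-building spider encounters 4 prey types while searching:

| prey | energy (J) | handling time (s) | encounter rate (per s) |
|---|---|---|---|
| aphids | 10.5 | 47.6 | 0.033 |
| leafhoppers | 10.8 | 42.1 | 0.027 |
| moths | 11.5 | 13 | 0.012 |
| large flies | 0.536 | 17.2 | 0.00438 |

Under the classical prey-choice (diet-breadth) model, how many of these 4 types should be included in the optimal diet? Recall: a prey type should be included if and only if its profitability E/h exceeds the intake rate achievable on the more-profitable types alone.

Rank by E/h (J/s): moths 0.885, leafhoppers 0.257, aphids 0.221, large flies 0.0312. Include each in turn until the next type's E/h falls below the running intake rate.
Rate on top 1: 0.1194. leafhoppers: 0.257 > 0.1194 → include.
Rate on top 2: 0.1874. aphids: 0.221 > 0.1874 → include.
Rate on top 3: 0.2009. large flies: 0.0312 < 0.2009 → exclude; stop.
Optimal diet: moths, leafhoppers, aphids — 3 of 4 types.

3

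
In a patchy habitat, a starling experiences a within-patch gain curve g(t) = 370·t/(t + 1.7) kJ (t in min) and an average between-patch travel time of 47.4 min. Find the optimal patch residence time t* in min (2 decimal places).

By the marginal value theorem, leave when the instantaneous gain rate g'(t) equals the habitat-wide average g(t)/(T + t).
g'(t) = 370·1.7/(t + 1.7)². Setting 370·1.7/(t+1.7)² = 370t/[(t+1.7)(47.4+t)] gives 1.7(47.4+t) = t(t+1.7), so t² = 1.7×47.4 = 80.58.
t* = √80.58 = 8.977 min.

8.98 min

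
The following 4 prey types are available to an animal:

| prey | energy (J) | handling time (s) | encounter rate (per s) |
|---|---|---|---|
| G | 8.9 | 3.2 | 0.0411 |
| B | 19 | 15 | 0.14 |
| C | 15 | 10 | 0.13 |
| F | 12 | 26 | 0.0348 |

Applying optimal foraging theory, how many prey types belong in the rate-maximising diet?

E/h in descending order: G 2.78, C 1.5, B 1.27, F 0.462 J/s. The optimal diet is the largest prefix of this list for which every included type satisfies E_i/h_i > R on the types above it.
Rate on top 1: 0.3233. C: 1.5 > 0.3233 → include.
Rate on top 2: 0.9524. B: 1.27 > 0.9524 → include.
Rate on top 3: 1.098. F: 0.462 < 1.098 → exclude; stop.
Optimal diet: G, C, B — 3 of 4 types.

3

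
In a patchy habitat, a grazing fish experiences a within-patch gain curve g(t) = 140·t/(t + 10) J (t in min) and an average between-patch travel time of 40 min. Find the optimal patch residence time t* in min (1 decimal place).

Optimal t* satisfies g'(t*) = g(t*)/(T + t*).
g'(t) = 140·10/(t + 10)². Setting 140·10/(t+10)² = 140t/[(t+10)(40+t)] gives 10(40+t) = t(t+10), so t² = 10×40 = 400.
t* = √400 = 20 min.

20.0 min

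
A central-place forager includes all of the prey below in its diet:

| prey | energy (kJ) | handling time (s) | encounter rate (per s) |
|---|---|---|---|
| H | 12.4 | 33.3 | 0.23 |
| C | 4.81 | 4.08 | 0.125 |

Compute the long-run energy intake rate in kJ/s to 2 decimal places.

R = (0.23×12.4 + 0.125×4.81) / (1 + 0.23×33.3 + 0.125×4.08) = 3.453/9.169 = 0.3766 kJ/s.

0.38 kJ/s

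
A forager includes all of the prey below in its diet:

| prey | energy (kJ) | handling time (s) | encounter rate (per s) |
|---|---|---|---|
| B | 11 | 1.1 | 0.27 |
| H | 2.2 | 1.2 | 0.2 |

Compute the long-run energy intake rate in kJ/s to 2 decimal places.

2.22 kJ/s

Energy encountered per unit search time: 0.27×11 + 0.2×2.2 = 3.41 kJ/s.
Handling time per unit search time: 0.27×1.1 + 0.2×1.2 = 0.537.
Rate = 3.41/(1 + 0.537) = 2.219 kJ/s.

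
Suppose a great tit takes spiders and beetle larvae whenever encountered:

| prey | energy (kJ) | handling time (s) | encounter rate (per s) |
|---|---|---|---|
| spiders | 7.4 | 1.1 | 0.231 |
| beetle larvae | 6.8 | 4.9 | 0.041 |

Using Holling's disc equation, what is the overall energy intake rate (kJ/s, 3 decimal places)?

1.366 kJ/s

Energy encountered per unit search time: 0.231×7.4 + 0.041×6.8 = 1.988 kJ/s.
Handling time per unit search time: 0.231×1.1 + 0.041×4.9 = 0.455.
Rate = 1.988/(1 + 0.455) = 1.366 kJ/s.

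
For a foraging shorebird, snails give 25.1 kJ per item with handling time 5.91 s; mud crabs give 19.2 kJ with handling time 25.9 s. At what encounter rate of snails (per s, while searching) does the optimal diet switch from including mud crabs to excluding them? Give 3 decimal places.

0.036 per s

The zero-one rule: include mud crabs iff E₂/h₂ > λE₁/(1+λh₁). Equality gives the switch point.
λE₁h₂ = E₂ + λE₂h₁ ⇒ λ = E₂/(E₁h₂ − E₂h₁) = 19.2/(650.1 − 113.5) = 0.03578 per s.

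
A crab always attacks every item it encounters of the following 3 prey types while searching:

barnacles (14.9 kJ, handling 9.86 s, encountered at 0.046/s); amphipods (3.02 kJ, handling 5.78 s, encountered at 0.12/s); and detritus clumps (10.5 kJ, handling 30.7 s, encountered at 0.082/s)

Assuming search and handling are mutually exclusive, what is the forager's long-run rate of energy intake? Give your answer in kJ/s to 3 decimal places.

R = Σλ_iE_i / (1 + Σλ_ih_i)
Numerator: 0.046×14.9 + 0.12×3.02 + 0.082×10.5 = 1.909
Denominator: 1 + 0.046×9.86 + 0.12×5.78 + 0.082×30.7 = 4.665
R = 1.909/4.665 = 0.4092 kJ/s

0.409 kJ/s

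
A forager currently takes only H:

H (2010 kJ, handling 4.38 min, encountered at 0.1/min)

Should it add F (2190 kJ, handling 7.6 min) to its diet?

Intake rate on the current diet: R = (0.1×2010) / (1 + 0.1×4.38) = 201/1.438 = 139.8 kJ/min.
F: E/h = 2190/7.6 = 288.2 kJ/min.
288.2 > 139.8, so adding F raises the average — include it.

Yes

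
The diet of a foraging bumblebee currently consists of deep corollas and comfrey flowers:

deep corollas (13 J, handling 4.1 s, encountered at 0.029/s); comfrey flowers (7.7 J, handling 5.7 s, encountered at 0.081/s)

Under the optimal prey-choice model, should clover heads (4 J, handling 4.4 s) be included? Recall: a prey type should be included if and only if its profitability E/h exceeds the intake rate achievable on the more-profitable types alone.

On deep corollas and comfrey flowers alone, R = ΣλE/(1+Σλh) = 1.001/1.581 = 0.6331 J/s.
clover heads: E/h = 4/4.4 = 0.9091 J/s.
Since 0.9091 > R, including clover heads increases the long-run rate.

Yes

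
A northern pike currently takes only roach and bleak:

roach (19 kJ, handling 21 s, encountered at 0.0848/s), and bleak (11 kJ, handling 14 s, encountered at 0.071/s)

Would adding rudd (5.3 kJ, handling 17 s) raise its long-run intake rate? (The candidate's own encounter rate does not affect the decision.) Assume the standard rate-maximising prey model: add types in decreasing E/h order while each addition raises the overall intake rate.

No

Intake rate on the current diet: R = (0.0848×19 + 0.071×11) / (1 + 0.0848×21 + 0.071×14) = 2.392/3.775 = 0.6337 kJ/s.
Profitability of rudd: 5.3/17 = 0.3118 kJ/s.
Since 0.3118 < R, time spent handling rudd is better spent searching.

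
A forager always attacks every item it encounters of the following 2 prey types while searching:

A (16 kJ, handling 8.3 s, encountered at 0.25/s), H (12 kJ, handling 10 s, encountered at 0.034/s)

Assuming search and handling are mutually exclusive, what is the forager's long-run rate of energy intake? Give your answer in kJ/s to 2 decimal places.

R = Σλ_iE_i / (1 + Σλ_ih_i)
Numerator: 0.25×16 + 0.034×12 = 4.408
Denominator: 1 + 0.25×8.3 + 0.034×10 = 3.415
R = 4.408/3.415 = 1.291 kJ/s

1.29 kJ/s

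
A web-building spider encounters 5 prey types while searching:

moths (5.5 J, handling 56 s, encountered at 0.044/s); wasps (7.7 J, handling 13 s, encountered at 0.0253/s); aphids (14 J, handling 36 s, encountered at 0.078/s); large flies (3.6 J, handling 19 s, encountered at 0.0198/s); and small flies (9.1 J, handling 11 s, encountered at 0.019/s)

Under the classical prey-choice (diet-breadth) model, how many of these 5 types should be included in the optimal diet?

Profitabilities (E/h, J/s): small flies 0.827, wasps 0.592, aphids 0.389, large flies 0.189, moths 0.0982. Add prey in this order while the next type's profitability exceeds the intake rate on those already taken.
Rate on top 1: 0.143. wasps: 0.592 > 0.143 → include.
Rate on top 2: 0.2391. aphids: 0.389 > 0.2391 → include.
Rate on top 3: 0.3359. large flies: 0.189 < 0.3359 → exclude; stop.
Optimal diet: small flies, wasps, aphids — 3 of 5 types.

3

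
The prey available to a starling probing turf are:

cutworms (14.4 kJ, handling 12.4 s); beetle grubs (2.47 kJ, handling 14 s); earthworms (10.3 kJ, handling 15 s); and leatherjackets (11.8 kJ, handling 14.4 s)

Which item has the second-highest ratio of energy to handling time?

leatherjackets

In descending order of E/h:
cutworms: 14.4/12.4 = 1.16 kJ/s
leatherjackets: 11.8/14.4 = 0.819 kJ/s
earthworms: 10.3/15 = 0.687 kJ/s
beetle grubs: 2.47/14 = 0.176 kJ/s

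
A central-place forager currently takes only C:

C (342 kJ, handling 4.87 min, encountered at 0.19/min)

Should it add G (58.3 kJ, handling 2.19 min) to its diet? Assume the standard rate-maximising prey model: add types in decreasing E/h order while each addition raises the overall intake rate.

Intake rate on the current diet: R = (0.19×342) / (1 + 0.19×4.87) = 64.98/1.925 = 33.75 kJ/min.
G: E/h = 58.3/2.19 = 26.62 kJ/min.
26.62 < 33.75, so adding G would lower the average — exclude it.

No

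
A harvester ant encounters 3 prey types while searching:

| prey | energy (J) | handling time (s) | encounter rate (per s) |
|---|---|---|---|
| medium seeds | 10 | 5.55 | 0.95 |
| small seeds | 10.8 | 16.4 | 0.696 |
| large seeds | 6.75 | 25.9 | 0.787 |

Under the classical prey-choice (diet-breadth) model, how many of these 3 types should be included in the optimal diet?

Profitabilities (E/h, J/s): medium seeds 1.8, small seeds 0.659, large seeds 0.261. Add prey in this order while the next type's profitability exceeds the intake rate on those already taken.
Rate on top 1: 1.515. small seeds: 0.659 < 1.515 → exclude; stop.
Optimal diet: medium seeds — 1 of 3 types.

1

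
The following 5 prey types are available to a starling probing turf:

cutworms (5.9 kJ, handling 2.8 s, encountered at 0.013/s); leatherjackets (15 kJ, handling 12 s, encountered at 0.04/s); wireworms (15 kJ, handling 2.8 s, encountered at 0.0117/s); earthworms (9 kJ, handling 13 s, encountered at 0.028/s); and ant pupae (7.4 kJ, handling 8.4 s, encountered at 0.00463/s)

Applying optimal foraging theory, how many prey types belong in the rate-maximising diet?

E/h in descending order: wireworms 5.36, cutworms 2.11, leatherjackets 1.25, ant pupae 0.881, earthworms 0.692 kJ/s. The optimal diet is the largest prefix of this list for which every included type satisfies E_i/h_i > R on the types above it.
Rate on top 1: 0.1699. cutworms: 2.11 > 0.1699 → include.
Rate on top 2: 0.2359. leatherjackets: 1.25 > 0.2359 → include.
Rate on top 3: 0.5501. ant pupae: 0.881 > 0.5501 → include.
Rate on top 4: 0.5582. earthworms: 0.692 > 0.5582 → include.
Optimal diet: wireworms, cutworms, leatherjackets, ant pupae, earthworms — 5 of 5 types.

5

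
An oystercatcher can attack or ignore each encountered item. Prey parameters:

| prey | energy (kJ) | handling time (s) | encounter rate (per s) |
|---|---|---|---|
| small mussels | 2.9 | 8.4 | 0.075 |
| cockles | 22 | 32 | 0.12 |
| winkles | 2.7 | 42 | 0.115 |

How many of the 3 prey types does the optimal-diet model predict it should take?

Rank by E/h (kJ/s): cockles 0.688, small mussels 0.345, winkles 0.0643. Include each in turn until the next type's E/h falls below the running intake rate.
Rate on top 1: 0.5455. small mussels: 0.345 < 0.5455 → exclude; stop.
Optimal diet: cockles — 1 of 3 types.

1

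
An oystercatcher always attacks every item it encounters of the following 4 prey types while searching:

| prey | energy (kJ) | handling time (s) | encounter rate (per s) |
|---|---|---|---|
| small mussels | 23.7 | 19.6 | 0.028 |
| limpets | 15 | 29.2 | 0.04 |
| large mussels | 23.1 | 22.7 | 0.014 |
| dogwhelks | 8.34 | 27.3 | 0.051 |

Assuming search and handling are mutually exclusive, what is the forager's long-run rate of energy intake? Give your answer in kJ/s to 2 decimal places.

0.45 kJ/s

Energy encountered per unit search time: 0.028×23.7 + 0.04×15 + 0.014×23.1 + 0.051×8.34 = 2.012 kJ/s.
Handling time per unit search time: 0.028×19.6 + 0.04×29.2 + 0.014×22.7 + 0.051×27.3 = 3.427.
Rate = 2.012/(1 + 3.427) = 0.4546 kJ/s.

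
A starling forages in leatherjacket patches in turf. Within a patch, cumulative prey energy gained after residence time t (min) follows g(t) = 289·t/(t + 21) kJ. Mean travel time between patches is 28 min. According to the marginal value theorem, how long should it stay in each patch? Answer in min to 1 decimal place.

24.2 min

Maximise g(t)/(T+t): set derivative to zero → g'(t)(T+t) = g(t).
g'(t) = 289·21/(t + 21)². Setting 289·21/(t+21)² = 289t/[(t+21)(28+t)] gives 21(28+t) = t(t+21), so t² = 21×28 = 588.
t* = √588 = 24.25 min.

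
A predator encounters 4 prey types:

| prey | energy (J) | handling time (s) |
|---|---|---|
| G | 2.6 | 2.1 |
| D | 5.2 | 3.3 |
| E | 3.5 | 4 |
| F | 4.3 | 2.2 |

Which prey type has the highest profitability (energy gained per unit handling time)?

F

Profitability E/h (J/s): G = 2.6/2.1 = 1.24, D = 5.2/3.3 = 1.58, E = 3.5/4 = 0.875, F = 4.3/2.2 = 1.95.
Ranked: F > D > G > E.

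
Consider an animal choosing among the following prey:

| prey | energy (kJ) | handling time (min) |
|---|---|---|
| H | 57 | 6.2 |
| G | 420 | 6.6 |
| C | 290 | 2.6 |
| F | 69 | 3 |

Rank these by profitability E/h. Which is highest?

Profitability E/h (kJ/min): H = 57/6.2 = 9.19, G = 420/6.6 = 63.6, C = 290/2.6 = 112, F = 69/3 = 23.
Ranked: C > G > F > H.

C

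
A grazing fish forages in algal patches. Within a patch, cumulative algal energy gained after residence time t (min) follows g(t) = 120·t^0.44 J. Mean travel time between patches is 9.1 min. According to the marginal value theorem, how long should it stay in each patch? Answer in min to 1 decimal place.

Maximise g(t)/(T+t): set derivative to zero → g'(t)(T+t) = g(t).
g'(t) = 0.44·120·t^-0.56. Setting 0.44·120·t^-0.56 = 120·t^0.44/(9.1+t) gives 0.44(9.1+t) = t, so 0.56·t = 0.44×9.1.
t* = 0.44×9.1/0.56 = 7.15 min.

7.1 min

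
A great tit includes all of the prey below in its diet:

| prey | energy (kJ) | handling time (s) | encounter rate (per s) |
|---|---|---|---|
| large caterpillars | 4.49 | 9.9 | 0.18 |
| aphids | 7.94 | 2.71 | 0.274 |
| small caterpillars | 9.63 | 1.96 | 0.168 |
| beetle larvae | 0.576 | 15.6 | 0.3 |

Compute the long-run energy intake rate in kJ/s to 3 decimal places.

R = (0.18×4.49 + 0.274×7.94 + 0.168×9.63 + 0.3×0.576) / (1 + 0.18×9.9 + 0.274×2.71 + 0.168×1.96 + 0.3×15.6) = 4.774/8.534 = 0.5595 kJ/s.

0.559 kJ/s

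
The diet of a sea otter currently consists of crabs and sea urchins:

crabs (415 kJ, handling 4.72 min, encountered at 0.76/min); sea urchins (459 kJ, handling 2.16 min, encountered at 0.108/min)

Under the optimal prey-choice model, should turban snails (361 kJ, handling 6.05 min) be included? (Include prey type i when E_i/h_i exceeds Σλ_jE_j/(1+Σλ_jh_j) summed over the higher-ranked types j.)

No

On crabs and sea urchins alone, R = ΣλE/(1+Σλh) = 365/4.82 = 75.71 kJ/min.
turban snails: E/h = 361/6.05 = 59.67 kJ/min.
59.67 < 75.71, so adding turban snails would lower the average — exclude it.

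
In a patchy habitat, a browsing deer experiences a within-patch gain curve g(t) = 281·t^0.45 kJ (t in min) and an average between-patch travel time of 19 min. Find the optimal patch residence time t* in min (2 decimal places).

15.55 min

Maximise g(t)/(T+t): set derivative to zero → g'(t)(T+t) = g(t).
g'(t) = 0.45·281·t^-0.55. Setting 0.45·281·t^-0.55 = 281·t^0.45/(19+t) gives 0.45(19+t) = t, so 0.55·t = 0.45×19.
t* = 0.45×19/0.55 = 15.55 min.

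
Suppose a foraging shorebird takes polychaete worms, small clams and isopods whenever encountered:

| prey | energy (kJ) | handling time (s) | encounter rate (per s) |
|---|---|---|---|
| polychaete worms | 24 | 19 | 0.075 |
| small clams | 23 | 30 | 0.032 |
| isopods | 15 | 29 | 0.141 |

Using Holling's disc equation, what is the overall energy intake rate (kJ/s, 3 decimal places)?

0.622 kJ/s

R = (0.075×24 + 0.032×23 + 0.141×15) / (1 + 0.075×19 + 0.032×30 + 0.141×29) = 4.651/7.474 = 0.6223 kJ/s.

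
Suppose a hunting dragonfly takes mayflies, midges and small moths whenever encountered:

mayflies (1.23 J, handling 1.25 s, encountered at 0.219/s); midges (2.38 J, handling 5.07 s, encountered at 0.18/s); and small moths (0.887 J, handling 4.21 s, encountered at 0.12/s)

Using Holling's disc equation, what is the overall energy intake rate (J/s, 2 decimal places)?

0.30 J/s

Energy encountered per unit search time: 0.219×1.23 + 0.18×2.38 + 0.12×0.887 = 0.8042 J/s.
Handling time per unit search time: 0.219×1.25 + 0.18×5.07 + 0.12×4.21 = 1.692.
Rate = 0.8042/(1 + 1.692) = 0.2988 J/s.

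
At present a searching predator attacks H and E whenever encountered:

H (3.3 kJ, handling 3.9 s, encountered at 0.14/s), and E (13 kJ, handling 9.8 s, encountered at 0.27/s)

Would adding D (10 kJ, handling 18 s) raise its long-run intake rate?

No

Intake rate on the current diet: R = (0.14×3.3 + 0.27×13) / (1 + 0.14×3.9 + 0.27×9.8) = 3.972/4.192 = 0.9475 kJ/s.
D: E/h = 10/18 = 0.5556 kJ/s.
Since 0.5556 < R, time spent handling D is better spent searching.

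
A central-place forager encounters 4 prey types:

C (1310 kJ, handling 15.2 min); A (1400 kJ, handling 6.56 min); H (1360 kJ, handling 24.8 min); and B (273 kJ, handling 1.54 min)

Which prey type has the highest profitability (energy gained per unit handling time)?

A

Profitability E/h (kJ/min): C = 1310/15.2 = 86.2, A = 1400/6.56 = 213, H = 1360/24.8 = 54.8, B = 273/1.54 = 177.
Ranked: A > B > C > H.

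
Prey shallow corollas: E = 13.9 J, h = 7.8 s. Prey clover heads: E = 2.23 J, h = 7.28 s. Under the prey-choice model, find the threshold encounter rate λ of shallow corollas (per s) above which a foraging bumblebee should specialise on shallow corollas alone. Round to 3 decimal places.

At the threshold, the rate on shallow corollas alone equals the profitability of clover heads: λ·13.9/(1 + λ·7.8) = 2.23/7.28 = 0.3063.
Rearranging, λ(13.9 − 0.3063×7.8) = 0.3063, so λ = 0.3063/11.51 = 0.02661 per s.

0.027 per s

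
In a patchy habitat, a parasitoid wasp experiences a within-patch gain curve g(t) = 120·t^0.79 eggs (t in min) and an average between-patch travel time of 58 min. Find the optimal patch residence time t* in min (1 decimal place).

218.2 min

Optimal t* satisfies g'(t*) = g(t*)/(T + t*).
g'(t) = 0.79·120·t^-0.21. Setting 0.79·120·t^-0.21 = 120·t^0.79/(58+t) gives 0.79(58+t) = t, so 0.21·t = 0.79×58.
t* = 0.79×58/0.21 = 218.2 min.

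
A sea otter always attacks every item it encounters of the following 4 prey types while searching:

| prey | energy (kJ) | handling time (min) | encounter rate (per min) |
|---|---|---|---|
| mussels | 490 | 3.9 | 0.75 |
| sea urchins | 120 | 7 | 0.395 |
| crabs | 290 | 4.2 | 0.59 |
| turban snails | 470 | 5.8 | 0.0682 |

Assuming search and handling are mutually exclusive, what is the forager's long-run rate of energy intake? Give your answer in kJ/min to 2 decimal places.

R = (0.75×490 + 0.395×120 + 0.59×290 + 0.0682×470) / (1 + 0.75×3.9 + 0.395×7 + 0.59×4.2 + 0.0682×5.8) = 618.1/9.564 = 64.63 kJ/min.

64.63 kJ/min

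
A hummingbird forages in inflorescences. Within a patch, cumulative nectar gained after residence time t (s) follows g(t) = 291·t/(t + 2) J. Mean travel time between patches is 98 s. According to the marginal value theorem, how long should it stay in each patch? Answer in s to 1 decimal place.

14.0 s

Maximise g(t)/(T+t): set derivative to zero → g'(t)(T+t) = g(t).
g'(t) = 291·2/(t + 2)². Setting 291·2/(t+2)² = 291t/[(t+2)(98+t)] gives 2(98+t) = t(t+2), so t² = 2×98 = 196.
t* = √196 = 14 s.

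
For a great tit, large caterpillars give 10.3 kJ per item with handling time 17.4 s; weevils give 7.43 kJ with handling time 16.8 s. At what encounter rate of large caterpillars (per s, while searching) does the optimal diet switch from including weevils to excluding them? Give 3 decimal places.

0.170 per s

At the threshold, the rate on large caterpillars alone equals the profitability of weevils: λ·10.3/(1 + λ·17.4) = 7.43/16.8 = 0.4423.
Rearranging, λ(10.3 − 0.4423×17.4) = 0.4423, so λ = 0.4423/2.605 = 0.1698 per s.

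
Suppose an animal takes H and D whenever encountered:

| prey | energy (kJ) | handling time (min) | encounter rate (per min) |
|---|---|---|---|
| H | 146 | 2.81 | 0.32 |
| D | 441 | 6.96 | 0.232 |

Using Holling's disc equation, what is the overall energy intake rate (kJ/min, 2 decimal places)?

Energy encountered per unit search time: 0.32×146 + 0.232×441 = 149 kJ/min.
Handling time per unit search time: 0.32×2.81 + 0.232×6.96 = 2.514.
Rate = 149/(1 + 2.514) = 42.41 kJ/min.

42.41 kJ/min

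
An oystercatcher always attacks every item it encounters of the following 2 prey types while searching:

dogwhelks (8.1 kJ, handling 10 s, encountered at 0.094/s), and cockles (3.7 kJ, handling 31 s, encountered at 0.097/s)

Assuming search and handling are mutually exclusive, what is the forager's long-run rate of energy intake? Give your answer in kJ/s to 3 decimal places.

R = Σλ_iE_i / (1 + Σλ_ih_i)
Numerator: 0.094×8.1 + 0.097×3.7 = 1.12
Denominator: 1 + 0.094×10 + 0.097×31 = 4.947
R = 1.12/4.947 = 0.2265 kJ/s

0.226 kJ/s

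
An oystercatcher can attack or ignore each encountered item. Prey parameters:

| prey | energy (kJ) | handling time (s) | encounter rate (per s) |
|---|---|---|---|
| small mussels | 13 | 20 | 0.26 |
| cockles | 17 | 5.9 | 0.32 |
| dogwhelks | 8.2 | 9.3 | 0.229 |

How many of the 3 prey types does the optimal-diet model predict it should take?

Rank by E/h (kJ/s): cockles 2.88, dogwhelks 0.882, small mussels 0.65. Include each in turn until the next type's E/h falls below the running intake rate.
Rate on top 1: 1.884. dogwhelks: 0.882 < 1.884 → exclude; stop.
Optimal diet: cockles — 1 of 3 types.

1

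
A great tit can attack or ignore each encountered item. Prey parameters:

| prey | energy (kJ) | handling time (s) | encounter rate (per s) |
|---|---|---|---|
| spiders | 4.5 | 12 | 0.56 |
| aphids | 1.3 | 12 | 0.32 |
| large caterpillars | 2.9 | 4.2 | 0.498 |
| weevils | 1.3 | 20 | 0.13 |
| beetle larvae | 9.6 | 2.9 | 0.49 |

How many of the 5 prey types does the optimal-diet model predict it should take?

1

Profitabilities (E/h, kJ/s): beetle larvae 3.31, large caterpillars 0.69, spiders 0.375, aphids 0.108, weevils 0.065. Add prey in this order while the next type's profitability exceeds the intake rate on those already taken.
Rate on top 1: 1.943. large caterpillars: 0.69 < 1.943 → exclude; stop.
Optimal diet: beetle larvae — 1 of 5 types.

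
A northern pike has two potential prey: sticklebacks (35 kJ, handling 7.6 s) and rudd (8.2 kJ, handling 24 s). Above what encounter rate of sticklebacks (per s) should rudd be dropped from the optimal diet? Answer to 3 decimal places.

0.011 per s

At the threshold, the rate on sticklebacks alone equals the profitability of rudd: λ·35/(1 + λ·7.6) = 8.2/24 = 0.3417.
Rearranging, λ(35 − 0.3417×7.6) = 0.3417, so λ = 0.3417/32.4 = 0.01054 per s.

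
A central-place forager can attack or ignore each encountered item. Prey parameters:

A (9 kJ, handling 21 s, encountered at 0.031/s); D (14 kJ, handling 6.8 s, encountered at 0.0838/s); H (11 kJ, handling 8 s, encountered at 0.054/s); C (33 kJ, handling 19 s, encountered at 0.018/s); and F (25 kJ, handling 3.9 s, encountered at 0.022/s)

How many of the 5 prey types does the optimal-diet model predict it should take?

E/h in descending order: F 6.41, D 2.06, C 1.74, H 1.38, A 0.429 kJ/s. The optimal diet is the largest prefix of this list for which every included type satisfies E_i/h_i > R on the types above it.
Rate on top 1: 0.5065. D: 2.06 > 0.5065 → include.
Rate on top 2: 1.041. C: 1.74 > 1.041 → include.
Rate on top 3: 1.16. H: 1.38 > 1.16 → include.
Rate on top 4: 1.198. A: 0.429 < 1.198 → exclude; stop.
Optimal diet: F, D, C, H — 4 of 5 types.

4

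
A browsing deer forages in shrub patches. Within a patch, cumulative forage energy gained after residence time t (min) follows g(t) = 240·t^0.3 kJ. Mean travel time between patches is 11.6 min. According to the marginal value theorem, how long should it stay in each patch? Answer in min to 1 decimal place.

By the marginal value theorem, leave when the instantaneous gain rate g'(t) equals the habitat-wide average g(t)/(T + t).
g'(t) = 0.3·240·t^-0.7. Setting 0.3·240·t^-0.7 = 240·t^0.3/(11.6+t) gives 0.3(11.6+t) = t, so 0.70·t = 0.3×11.6.
t* = 0.3×11.6/0.70 = 4.971 min.

5.0 min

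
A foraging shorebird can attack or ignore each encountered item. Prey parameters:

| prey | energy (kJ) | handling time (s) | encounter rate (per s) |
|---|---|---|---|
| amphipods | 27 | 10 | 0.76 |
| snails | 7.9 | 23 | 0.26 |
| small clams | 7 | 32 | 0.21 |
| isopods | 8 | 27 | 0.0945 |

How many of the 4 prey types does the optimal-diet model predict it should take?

Profitabilities (E/h, kJ/s): amphipods 2.7, snails 0.343, isopods 0.296, small clams 0.219. Add prey in this order while the next type's profitability exceeds the intake rate on those already taken.
Rate on top 1: 2.386. snails: 0.343 < 2.386 → exclude; stop.
Optimal diet: amphipods — 1 of 4 types.

1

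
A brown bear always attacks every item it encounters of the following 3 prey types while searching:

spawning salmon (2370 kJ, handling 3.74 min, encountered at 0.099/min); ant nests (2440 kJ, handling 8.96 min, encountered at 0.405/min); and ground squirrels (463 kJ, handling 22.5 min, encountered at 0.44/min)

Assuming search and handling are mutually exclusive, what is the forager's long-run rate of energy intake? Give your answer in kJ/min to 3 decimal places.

R = (0.099×2370 + 0.405×2440 + 0.44×463) / (1 + 0.099×3.74 + 0.405×8.96 + 0.44×22.5) = 1427/14.9 = 95.75 kJ/min.

95.748 kJ/min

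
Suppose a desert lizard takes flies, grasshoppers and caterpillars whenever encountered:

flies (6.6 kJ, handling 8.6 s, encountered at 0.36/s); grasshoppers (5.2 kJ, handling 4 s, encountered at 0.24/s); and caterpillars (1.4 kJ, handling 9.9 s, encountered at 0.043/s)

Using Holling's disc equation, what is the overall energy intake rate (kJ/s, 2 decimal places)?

0.67 kJ/s

R = Σλ_iE_i / (1 + Σλ_ih_i)
Numerator: 0.36×6.6 + 0.24×5.2 + 0.043×1.4 = 3.684
Denominator: 1 + 0.36×8.6 + 0.24×4 + 0.043×9.9 = 5.482
R = 3.684/5.482 = 0.6721 kJ/s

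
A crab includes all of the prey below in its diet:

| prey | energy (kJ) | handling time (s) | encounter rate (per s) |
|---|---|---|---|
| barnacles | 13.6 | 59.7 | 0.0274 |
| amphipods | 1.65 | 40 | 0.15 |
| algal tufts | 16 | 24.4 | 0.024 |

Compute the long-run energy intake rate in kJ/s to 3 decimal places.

0.109 kJ/s

R = Σλ_iE_i / (1 + Σλ_ih_i)
Numerator: 0.0274×13.6 + 0.15×1.65 + 0.024×16 = 1.004
Denominator: 1 + 0.0274×59.7 + 0.15×40 + 0.024×24.4 = 9.221
R = 1.004/9.221 = 0.1089 kJ/s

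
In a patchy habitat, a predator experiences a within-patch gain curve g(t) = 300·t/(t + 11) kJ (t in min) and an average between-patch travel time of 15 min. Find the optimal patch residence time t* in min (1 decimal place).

12.8 min

Maximise g(t)/(T+t): set derivative to zero → g'(t)(T+t) = g(t).
g'(t) = 300·11/(t + 11)². Setting 300·11/(t+11)² = 300t/[(t+11)(15+t)] gives 11(15+t) = t(t+11), so t² = 11×15 = 165.
t* = √165 = 12.85 min.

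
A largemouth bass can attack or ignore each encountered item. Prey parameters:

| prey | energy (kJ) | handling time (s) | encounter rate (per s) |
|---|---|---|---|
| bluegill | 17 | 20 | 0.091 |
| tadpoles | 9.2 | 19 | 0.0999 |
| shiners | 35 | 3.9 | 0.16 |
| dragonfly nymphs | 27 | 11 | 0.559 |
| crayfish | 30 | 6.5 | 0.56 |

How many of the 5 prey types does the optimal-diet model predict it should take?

E/h in descending order: shiners 8.97, crayfish 4.62, dragonfly nymphs 2.45, bluegill 0.85, tadpoles 0.484 kJ/s. The optimal diet is the largest prefix of this list for which every included type satisfies E_i/h_i > R on the types above it.
Rate on top 1: 3.448. crayfish: 4.62 > 3.448 → include.
Rate on top 2: 4.255. dragonfly nymphs: 2.45 < 4.255 → exclude; stop.
Optimal diet: shiners, crayfish — 2 of 5 types.

2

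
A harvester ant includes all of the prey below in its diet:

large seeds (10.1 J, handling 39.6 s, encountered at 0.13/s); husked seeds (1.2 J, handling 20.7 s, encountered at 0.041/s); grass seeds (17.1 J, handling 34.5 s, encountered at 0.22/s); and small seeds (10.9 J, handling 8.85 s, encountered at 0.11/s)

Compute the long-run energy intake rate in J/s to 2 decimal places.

0.41 J/s

Energy encountered per unit search time: 0.13×10.1 + 0.041×1.2 + 0.22×17.1 + 0.11×10.9 = 6.323 J/s.
Handling time per unit search time: 0.13×39.6 + 0.041×20.7 + 0.22×34.5 + 0.11×8.85 = 14.56.
Rate = 6.323/(1 + 14.56) = 0.4064 J/s.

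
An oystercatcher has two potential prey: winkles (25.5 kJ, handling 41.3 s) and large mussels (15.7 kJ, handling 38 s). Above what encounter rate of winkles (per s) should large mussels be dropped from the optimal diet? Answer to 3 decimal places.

The zero-one rule: include large mussels iff E₂/h₂ > λE₁/(1+λh₁). Equality gives the switch point.
λE₁h₂ = E₂ + λE₂h₁ ⇒ λ = E₂/(E₁h₂ − E₂h₁) = 15.7/(969 − 648.4) = 0.04897 per s.

0.049 per s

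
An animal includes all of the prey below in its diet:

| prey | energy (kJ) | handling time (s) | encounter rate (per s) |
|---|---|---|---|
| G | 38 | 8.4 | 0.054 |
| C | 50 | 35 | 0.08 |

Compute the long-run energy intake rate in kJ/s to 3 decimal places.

1.423 kJ/s

Energy encountered per unit search time: 0.054×38 + 0.08×50 = 6.052 kJ/s.
Handling time per unit search time: 0.054×8.4 + 0.08×35 = 3.254.
Rate = 6.052/(1 + 3.254) = 1.423 kJ/s.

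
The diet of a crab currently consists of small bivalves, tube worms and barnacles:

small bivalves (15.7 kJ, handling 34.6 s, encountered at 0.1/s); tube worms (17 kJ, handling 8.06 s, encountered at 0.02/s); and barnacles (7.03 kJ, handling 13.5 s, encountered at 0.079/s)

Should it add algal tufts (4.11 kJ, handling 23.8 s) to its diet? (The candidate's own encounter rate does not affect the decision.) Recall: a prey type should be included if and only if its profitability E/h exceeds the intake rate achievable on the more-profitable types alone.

On small bivalves, tube worms and barnacles alone, R = ΣλE/(1+Σλh) = 2.465/5.688 = 0.4335 kJ/s.
Profitability of algal tufts: 4.11/23.8 = 0.1727 kJ/s.
Since 0.1727 < R, time spent handling algal tufts is better spent searching.

No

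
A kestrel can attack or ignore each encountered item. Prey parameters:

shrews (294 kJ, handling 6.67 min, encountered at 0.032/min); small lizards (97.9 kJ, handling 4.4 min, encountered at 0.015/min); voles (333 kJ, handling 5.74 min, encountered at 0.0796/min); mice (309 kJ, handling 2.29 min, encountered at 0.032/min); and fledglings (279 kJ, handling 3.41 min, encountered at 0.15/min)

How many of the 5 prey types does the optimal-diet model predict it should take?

E/h in descending order: mice 135, fledglings 81.8, voles 58, shrews 44.1, small lizards 22.2 kJ/min. The optimal diet is the largest prefix of this list for which every included type satisfies E_i/h_i > R on the types above it.
Rate on top 1: 9.213. fledglings: 81.8 > 9.213 → include.
Rate on top 2: 32.65. voles: 58 > 32.65 → include.
Rate on top 3: 38.32. shrews: 44.1 > 38.32 → include.
Rate on top 4: 38.87. small lizards: 22.2 < 38.87 → exclude; stop.
Optimal diet: mice, fledglings, voles, shrews — 4 of 5 types.

4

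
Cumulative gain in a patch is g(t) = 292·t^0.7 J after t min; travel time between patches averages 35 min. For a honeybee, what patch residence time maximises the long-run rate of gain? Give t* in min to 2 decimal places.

81.67 min

By the marginal value theorem, leave when the instantaneous gain rate g'(t) equals the habitat-wide average g(t)/(T + t).
g'(t) = 0.7·292·t^-0.3. Setting 0.7·292·t^-0.3 = 292·t^0.7/(35+t) gives 0.7(35+t) = t, so 0.30·t = 0.7×35.
t* = 0.7×35/0.30 = 81.67 min.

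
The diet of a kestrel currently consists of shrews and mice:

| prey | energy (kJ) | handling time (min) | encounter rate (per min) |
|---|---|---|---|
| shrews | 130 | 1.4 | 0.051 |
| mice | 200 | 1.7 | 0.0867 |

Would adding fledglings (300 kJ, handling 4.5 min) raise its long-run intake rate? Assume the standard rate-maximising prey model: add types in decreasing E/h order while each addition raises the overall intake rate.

Yes

Current rate: (0.051×130 + 0.0867×200)/(1 + 0.051×1.4 + 0.0867×1.7) = 19.67 kJ/min.
Profitability of fledglings: 300/4.5 = 66.67 kJ/min.
66.67 > 19.67, so adding fledglings raises the average — include it.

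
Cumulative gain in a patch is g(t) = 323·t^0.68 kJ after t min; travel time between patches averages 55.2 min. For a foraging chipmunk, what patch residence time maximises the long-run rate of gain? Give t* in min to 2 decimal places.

Maximise g(t)/(T+t): set derivative to zero → g'(t)(T+t) = g(t).
g'(t) = 0.68·323·t^-0.32. Setting 0.68·323·t^-0.32 = 323·t^0.68/(55.2+t) gives 0.68(55.2+t) = t, so 0.32·t = 0.68×55.2.
t* = 0.68×55.2/0.32 = 117.3 min.

117.30 min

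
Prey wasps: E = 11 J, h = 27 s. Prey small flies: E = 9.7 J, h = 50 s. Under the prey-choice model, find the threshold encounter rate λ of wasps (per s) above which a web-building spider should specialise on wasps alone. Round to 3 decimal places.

The zero-one rule: include small flies iff E₂/h₂ > λE₁/(1+λh₁). Equality gives the switch point.
λE₁h₂ = E₂ + λE₂h₁ ⇒ λ = E₂/(E₁h₂ − E₂h₁) = 9.7/(550 − 261.9) = 0.03367 per s.

0.034 per s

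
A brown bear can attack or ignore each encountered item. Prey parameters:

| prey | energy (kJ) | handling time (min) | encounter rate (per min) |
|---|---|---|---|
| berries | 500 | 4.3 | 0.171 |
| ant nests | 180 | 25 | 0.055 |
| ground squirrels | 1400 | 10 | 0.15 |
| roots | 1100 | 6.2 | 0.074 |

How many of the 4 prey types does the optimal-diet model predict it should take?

E/h in descending order: roots 177, ground squirrels 140, berries 116, ant nests 7.2 kJ/min. The optimal diet is the largest prefix of this list for which every included type satisfies E_i/h_i > R on the types above it.
Rate on top 1: 55.8. ground squirrels: 140 > 55.8 → include.
Rate on top 2: 98.49. berries: 116 > 98.49 → include.
Rate on top 3: 102. ant nests: 7.2 < 102 → exclude; stop.
Optimal diet: roots, ground squirrels, berries — 3 of 4 types.

3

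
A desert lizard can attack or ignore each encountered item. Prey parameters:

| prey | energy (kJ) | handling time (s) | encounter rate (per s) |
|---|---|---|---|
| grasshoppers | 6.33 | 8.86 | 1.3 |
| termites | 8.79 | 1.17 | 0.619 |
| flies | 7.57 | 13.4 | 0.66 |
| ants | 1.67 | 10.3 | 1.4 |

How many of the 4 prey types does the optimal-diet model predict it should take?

1

Rank by E/h (kJ/s): termites 7.51, grasshoppers 0.714, flies 0.565, ants 0.162. Include each in turn until the next type's E/h falls below the running intake rate.
Rate on top 1: 3.156. grasshoppers: 0.714 < 3.156 → exclude; stop.
Optimal diet: termites — 1 of 4 types.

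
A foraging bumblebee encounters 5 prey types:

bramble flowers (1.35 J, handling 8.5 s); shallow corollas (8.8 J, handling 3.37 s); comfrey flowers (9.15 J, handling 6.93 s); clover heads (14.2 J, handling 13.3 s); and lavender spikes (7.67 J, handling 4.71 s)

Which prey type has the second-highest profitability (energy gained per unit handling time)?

lavender spikes

Profitability E/h (J/s): bramble flowers = 1.35/8.5 = 0.159, shallow corollas = 8.8/3.37 = 2.61, comfrey flowers = 9.15/6.93 = 1.32, clover heads = 14.2/13.3 = 1.07, lavender spikes = 7.67/4.71 = 1.63.
Ranked: shallow corollas > lavender spikes > comfrey flowers > clover heads > bramble flowers.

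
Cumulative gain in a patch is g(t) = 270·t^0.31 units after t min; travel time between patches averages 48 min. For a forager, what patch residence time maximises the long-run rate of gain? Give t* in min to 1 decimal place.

Optimal t* satisfies g'(t*) = g(t*)/(T + t*).
g'(t) = 0.31·270·t^-0.69. Setting 0.31·270·t^-0.69 = 270·t^0.31/(48+t) gives 0.31(48+t) = t, so 0.69·t = 0.31×48.
t* = 0.31×48/0.69 = 21.57 min.

21.6 min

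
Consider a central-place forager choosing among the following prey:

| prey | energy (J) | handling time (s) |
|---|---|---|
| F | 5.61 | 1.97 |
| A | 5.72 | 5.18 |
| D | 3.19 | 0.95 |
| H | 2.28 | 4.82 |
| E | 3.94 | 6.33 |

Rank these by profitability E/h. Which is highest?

D

In descending order of E/h:
D: 3.19/0.95 = 3.36 J/s
F: 5.61/1.97 = 2.85 J/s
A: 5.72/5.18 = 1.1 J/s
E: 3.94/6.33 = 0.622 J/s
H: 2.28/4.82 = 0.473 J/s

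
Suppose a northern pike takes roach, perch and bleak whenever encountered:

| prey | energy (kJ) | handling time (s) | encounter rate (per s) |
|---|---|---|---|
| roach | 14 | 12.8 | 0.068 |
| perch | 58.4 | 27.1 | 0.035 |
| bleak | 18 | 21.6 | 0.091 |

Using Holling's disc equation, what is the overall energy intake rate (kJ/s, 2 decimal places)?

R = Σλ_iE_i / (1 + Σλ_ih_i)
Numerator: 0.068×14 + 0.035×58.4 + 0.091×18 = 4.634
Denominator: 1 + 0.068×12.8 + 0.035×27.1 + 0.091×21.6 = 4.785
R = 4.634/4.785 = 0.9685 kJ/s

0.97 kJ/s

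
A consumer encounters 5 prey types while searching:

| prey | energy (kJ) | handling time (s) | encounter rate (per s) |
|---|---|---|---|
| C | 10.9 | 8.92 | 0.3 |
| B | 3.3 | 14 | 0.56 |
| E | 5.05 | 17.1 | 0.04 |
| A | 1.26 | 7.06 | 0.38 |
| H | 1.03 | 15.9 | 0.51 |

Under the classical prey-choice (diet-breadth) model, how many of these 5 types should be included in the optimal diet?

1

Rank by E/h (kJ/s): C 1.22, E 0.295, B 0.236, A 0.178, H 0.0648. Include each in turn until the next type's E/h falls below the running intake rate.
Rate on top 1: 0.8896. E: 0.295 < 0.8896 → exclude; stop.
Optimal diet: C — 1 of 5 types.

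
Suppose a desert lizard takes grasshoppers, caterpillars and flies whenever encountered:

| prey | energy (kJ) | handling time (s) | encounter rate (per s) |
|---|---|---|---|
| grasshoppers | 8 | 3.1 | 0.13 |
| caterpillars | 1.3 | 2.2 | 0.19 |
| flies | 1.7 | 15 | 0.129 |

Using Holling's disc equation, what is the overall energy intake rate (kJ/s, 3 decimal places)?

Energy encountered per unit search time: 0.13×8 + 0.19×1.3 + 0.129×1.7 = 1.506 kJ/s.
Handling time per unit search time: 0.13×3.1 + 0.19×2.2 + 0.129×15 = 2.756.
Rate = 1.506/(1 + 2.756) = 0.401 kJ/s.

0.401 kJ/s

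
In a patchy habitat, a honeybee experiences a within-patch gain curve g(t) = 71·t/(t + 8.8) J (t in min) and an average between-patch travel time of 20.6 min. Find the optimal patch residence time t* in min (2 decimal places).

13.46 min

By the marginal value theorem, leave when the instantaneous gain rate g'(t) equals the habitat-wide average g(t)/(T + t).
g'(t) = 71·8.8/(t + 8.8)². Setting 71·8.8/(t+8.8)² = 71t/[(t+8.8)(20.6+t)] gives 8.8(20.6+t) = t(t+8.8), so t² = 8.8×20.6 = 181.3.
t* = √181.3 = 13.46 min.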